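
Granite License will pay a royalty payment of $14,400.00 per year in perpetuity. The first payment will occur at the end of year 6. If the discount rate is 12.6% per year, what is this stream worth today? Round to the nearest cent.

$63139.33

Value at end of year 5: C / r = $14,400.00 / 0.126 = $114,285.7143
Discount to today: PV = $114,285.7143 / (1 + 0.126)^5 = $114,285.7143 / 1.810056 = $63,139.33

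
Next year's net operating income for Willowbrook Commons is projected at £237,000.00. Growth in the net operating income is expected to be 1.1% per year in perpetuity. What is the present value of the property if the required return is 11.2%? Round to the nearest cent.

£2346534.65

Growing perpetuity: P = D₁ / (r − g) = £237,000.0000 / (0.112 − 0.011) = £2,346,534.65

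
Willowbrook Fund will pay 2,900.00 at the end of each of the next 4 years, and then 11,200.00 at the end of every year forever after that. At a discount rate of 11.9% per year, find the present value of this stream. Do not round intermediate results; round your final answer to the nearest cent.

68854.46

PV of 4-year annuity: 2,900.00 × [1 − (1+0.119)^−4] / 0.119 = 8826.89666
Perpetuity value at year 4: 11,200.00 / 0.119 = 94117.64706
PV of perpetuity: 94117.64706 / (1+0.119)^4 = 60027.56341
Total PV = 8826.89666 + 60027.56341 = 68854.46007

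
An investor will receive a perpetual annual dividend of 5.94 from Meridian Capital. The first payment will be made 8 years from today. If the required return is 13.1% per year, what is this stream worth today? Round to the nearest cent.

Value at end of year 7: C / r = 5.94 / 0.131 = 45.3435
Discount to today: PV = 45.3435 / (1 + 0.131)^7 = 45.3435 / 2.367218 = 19.15

19.15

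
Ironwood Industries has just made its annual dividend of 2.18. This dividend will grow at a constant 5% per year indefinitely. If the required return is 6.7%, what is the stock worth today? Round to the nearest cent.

D₁ = D₀ × (1 + g) = 2.18 × 1.05 = 2.2890
Growing perpetuity: P = D₁ / (r − g) = 2.2890 / (0.067 − 0.05) = 134.65

134.65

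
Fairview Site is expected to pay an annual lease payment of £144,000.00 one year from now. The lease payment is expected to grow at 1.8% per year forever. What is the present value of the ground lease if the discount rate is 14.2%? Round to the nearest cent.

£1161290.32

Growing perpetuity: P = D₁ / (r − g) = £144,000.0000 / (0.142 − 0.018) = £1,161,290.32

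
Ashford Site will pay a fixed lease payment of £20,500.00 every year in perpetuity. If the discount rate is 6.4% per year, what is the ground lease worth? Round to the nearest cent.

Level perpetuity: PV = C / r = £20,500.00 / 0.064 = £320,312.50

£320312.50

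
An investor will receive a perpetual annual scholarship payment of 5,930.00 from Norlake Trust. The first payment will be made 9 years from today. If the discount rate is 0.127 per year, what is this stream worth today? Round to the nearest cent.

Value at end of year 8: C / r = 5,930.00 / 0.127 = 46,692.9134
Discount to today: PV = 46,692.9134 / (1 + 0.127)^8 = 46,692.9134 / 2.602504 = 17,941.54

17941.54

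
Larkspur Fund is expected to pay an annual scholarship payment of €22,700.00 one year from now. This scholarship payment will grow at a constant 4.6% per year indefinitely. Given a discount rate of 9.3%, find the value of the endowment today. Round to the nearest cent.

€482978.72

Growing perpetuity: P = D₁ / (r − g) = €22,700.0000 / (0.093 − 0.046) = €482,978.72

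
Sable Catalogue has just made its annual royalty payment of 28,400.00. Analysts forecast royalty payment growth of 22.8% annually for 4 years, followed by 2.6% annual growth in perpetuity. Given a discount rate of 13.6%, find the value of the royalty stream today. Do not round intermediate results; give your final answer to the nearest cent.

500243.19

D_1 = 34875.20000
D_2 = 42826.74560
D_3 = 52591.24360
D_4 = 64582.04714
Terminal value at year 4: TV = D_4×(1+g_2)/(r−g_2) = 66261.18036/0.11 = 602374.36693
P_0 = D_1/(1+r)^1 + D_2/(1+r)^2 + D_3/(1+r)^3 + D_4/(1+r)^4 + TV/(1+r)^4
    = 30700.00000 + 33186.26761 + 35873.88787 + 38779.16752 + 361703.87160 = 500243.19460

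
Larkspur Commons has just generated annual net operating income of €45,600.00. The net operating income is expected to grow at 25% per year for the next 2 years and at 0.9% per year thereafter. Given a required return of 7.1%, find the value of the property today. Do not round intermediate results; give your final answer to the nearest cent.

D_1 = 57000.00000
D_2 = 71250.00000
Terminal value at year 2: TV = D_2×(1+g_2)/(r−g_2) = 71891.25000/0.062 = 1159536.29032
P_0 = D_1/(1+r)^1 + D_2/(1+r)^2 + TV/(1+r)^2
    = 53221.28852 + 62116.34981 + 1010893.49929 = 1126231.13762

€1126231.14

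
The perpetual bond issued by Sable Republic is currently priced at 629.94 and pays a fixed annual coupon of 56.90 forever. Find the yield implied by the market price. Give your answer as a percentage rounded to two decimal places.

9.03%

P = C/r ⇒ r = C/P = 56.90/629.94 = 0.090326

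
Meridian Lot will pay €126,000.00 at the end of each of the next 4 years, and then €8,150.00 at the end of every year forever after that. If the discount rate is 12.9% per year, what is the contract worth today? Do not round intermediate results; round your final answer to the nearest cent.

€414449.33

PV of 4-year annuity: €126,000.00 × [1 − (1+0.129)^−4] / 0.129 = 375563.43434
Perpetuity value at year 4: €8,150.00 / 0.129 = 63178.29457
PV of perpetuity: 63178.29457 / (1+0.129)^4 = 38885.89783
Total PV = 375563.43434 + 38885.89783 = 414449.33217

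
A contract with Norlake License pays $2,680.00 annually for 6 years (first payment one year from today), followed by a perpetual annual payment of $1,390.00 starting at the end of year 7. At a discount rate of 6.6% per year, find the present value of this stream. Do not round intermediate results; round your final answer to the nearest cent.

PV of 6-year annuity: $2,680.00 × [1 − (1+0.066)^−6] / 0.066 = 12933.60940
Perpetuity value at year 6: $1,390.00 / 0.066 = 21060.60606
PV of perpetuity: 21060.60606 / (1+0.066)^6 = 14352.50268
Total PV = 12933.60940 + 14352.50268 = 27286.11208

$27286.11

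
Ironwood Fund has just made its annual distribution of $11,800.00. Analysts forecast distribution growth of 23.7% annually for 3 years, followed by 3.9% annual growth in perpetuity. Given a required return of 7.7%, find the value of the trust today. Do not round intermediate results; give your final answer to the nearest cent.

D_1 = 14596.60000
D_2 = 18055.99420
D_3 = 22335.26483
Terminal value at year 3: TV = D_3×(1+g_2)/(r−g_2) = 23206.34015/0.038 = 610693.16194
P_0 = D_1/(1+r)^1 + D_2/(1+r)^2 + D_3/(1+r)^3 + TV/(1+r)^3
    = 13553.01764 + 15566.46502 + 17879.03178 + 488850.36889 = 535848.88332

$535848.88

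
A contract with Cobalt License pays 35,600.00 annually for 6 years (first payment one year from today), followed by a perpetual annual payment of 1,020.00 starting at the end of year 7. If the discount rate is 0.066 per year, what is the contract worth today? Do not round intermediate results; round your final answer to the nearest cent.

PV of 6-year annuity: 35,600.00 × [1 − (1+0.066)^−6] / 0.066 = 171804.66218
Perpetuity value at year 6: 1,020.00 / 0.066 = 15454.54545
PV of perpetuity: 15454.54545 / (1+0.066)^6 = 10532.05232
Total PV = 171804.66218 + 10532.05232 = 182336.71450

182336.71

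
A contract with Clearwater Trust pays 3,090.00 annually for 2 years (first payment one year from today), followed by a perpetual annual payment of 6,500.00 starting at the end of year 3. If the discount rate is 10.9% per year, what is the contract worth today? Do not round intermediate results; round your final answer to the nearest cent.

53785.56

PV of 2-year annuity: 3,090.00 × [1 − (1+0.109)^−2] / 0.109 = 5298.73215
Perpetuity value at year 2: 6,500.00 / 0.109 = 59633.02752
PV of perpetuity: 59633.02752 / (1+0.109)^2 = 48486.82720
Total PV = 5298.73215 + 48486.82720 = 53785.55935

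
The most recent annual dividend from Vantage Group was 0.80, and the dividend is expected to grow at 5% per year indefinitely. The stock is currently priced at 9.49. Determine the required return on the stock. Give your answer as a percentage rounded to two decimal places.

D₁ = 0.80 × 1.05 = 0.8400
P = D₁/(r − g) ⇒ r = D₁/P + g = 0.8400/9.49 + 0.05 = 0.088514 + 0.05 = 0.138514

13.85%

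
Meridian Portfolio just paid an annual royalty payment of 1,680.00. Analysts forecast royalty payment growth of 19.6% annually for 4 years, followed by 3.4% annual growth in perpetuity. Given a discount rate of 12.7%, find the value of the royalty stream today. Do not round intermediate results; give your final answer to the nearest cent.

D_1 = 2009.28000
D_2 = 2403.09888
D_3 = 2874.10626
D_4 = 3437.43109
Terminal value at year 4: TV = D_4×(1+g_2)/(r−g_2) = 3554.30374/0.093 = 38218.31983
P_0 = D_1/(1+r)^1 + D_2/(1+r)^2 + D_3/(1+r)^3 + D_4/(1+r)^4 + TV/(1+r)^4
    = 1782.85714 + 1892.01166 + 2007.84911 + 2130.77865 + 23690.59271 = 31504.08927

31504.09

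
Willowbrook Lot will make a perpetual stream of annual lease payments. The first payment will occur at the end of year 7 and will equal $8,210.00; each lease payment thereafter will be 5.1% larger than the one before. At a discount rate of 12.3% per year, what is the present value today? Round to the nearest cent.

Value at end of year 6: C₁ / (r − g) = $8,210.00 / (0.123 − 0.051) = $114,027.7778
Discount to today: PV = $114,027.7778 / (1 + 0.123)^6 = $114,027.7778 / 2.005758 = $56,850.22

$56850.22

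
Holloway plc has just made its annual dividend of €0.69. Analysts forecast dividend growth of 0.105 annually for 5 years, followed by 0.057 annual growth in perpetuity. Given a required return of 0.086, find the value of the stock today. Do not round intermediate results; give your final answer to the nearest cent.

D_1 = 0.76245
D_2 = 0.84251
D_3 = 0.93097
D_4 = 1.02872
D_5 = 1.13674
Terminal value at year 5: TV = D_5×(1+g_2)/(r−g_2) = 1.20153/0.029 = 41.43215
P_0 = D_1/(1+r)^1 + D_2/(1+r)^2 + D_3/(1+r)^3 + D_4/(1+r)^4 + D_5/(1+r)^5 + TV/(1+r)^5
    = 0.70207 + 0.71435 + 0.72685 + 0.73957 + 0.75251 + 27.42763 = 31.06299

€31.06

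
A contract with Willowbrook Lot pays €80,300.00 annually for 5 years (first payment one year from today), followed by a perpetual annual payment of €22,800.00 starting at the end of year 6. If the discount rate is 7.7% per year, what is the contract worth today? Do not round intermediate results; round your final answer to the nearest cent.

PV of 5-year annuity: €80,300.00 × [1 − (1+0.077)^−5] / 0.077 = 323165.75855
Perpetuity value at year 5: €22,800.00 / 0.077 = 296103.89610
PV of perpetuity: 296103.89610 / (1+0.077)^5 = 204345.74797
Total PV = 323165.75855 + 204345.74797 = 527511.50652

€527511.51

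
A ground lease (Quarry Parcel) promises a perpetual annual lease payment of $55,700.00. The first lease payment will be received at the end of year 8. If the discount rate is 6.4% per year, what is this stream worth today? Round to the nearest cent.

$563746.46

Value at end of year 7: C / r = $55,700.00 / 0.064 = $870,312.5000
Discount to today: PV = $870,312.5000 / (1 + 0.064)^7 = $870,312.5000 / 1.543801 = $563,746.46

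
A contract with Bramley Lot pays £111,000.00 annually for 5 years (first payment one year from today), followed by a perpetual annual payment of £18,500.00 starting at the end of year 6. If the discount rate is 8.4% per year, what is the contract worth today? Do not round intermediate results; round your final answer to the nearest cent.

£585702.69

PV of 5-year annuity: £111,000.00 × [1 − (1+0.084)^−5] / 0.084 = 438557.51025
Perpetuity value at year 5: £18,500.00 / 0.084 = 220238.09524
PV of perpetuity: 220238.09524 / (1+0.084)^5 = 147145.17686
Total PV = 438557.51025 + 147145.17686 = 585702.68711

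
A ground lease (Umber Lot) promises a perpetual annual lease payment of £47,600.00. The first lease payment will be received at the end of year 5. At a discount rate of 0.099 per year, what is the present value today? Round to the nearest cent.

Value at end of year 4: C / r = £47,600.00 / 0.099 = £480,808.0808
Discount to today: PV = £480,808.0808 / (1 + 0.099)^4 = £480,808.0808 / 1.458783 = £329,595.28

£329595.28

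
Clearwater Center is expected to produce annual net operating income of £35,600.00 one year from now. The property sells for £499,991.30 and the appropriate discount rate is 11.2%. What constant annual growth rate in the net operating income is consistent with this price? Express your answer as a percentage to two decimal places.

4.08%

P = D₁/(r−g) ⇒ g = r − D₁/P = 0.112 − £35,600.00/£499,991.30 = 0.040799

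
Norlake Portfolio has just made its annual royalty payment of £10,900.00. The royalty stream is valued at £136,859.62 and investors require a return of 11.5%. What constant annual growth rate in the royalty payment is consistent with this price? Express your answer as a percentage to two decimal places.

3.27%

P = D₀(1+g)/(r−g) ⇒ P(r−g) = D₀(1+g) ⇒ g(P+D₀) = P·r − D₀
g = (P·r − D₀)/(P + D₀) = (£136,859.62×0.115 − £10,900.00) / (£136,859.62 + £10,900.00) = 0.032748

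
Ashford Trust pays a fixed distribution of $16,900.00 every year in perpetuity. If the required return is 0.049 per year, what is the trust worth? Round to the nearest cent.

$344897.96

Level perpetuity: PV = C / r = $16,900.00 / 0.049 = $344,897.96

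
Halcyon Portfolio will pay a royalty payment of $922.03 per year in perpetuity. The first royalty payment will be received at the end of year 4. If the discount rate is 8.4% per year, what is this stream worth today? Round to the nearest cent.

Value at end of year 3: C / r = $922.03 / 0.084 = $10,976.5476
Discount to today: PV = $10,976.5476 / (1 + 0.084)^3 = $10,976.5476 / 1.273761 = $8,617.43

$8617.43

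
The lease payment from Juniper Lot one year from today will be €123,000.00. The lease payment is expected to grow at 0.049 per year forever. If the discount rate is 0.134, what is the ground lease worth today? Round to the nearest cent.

€1447058.82

Growing perpetuity: P = D₁ / (r − g) = €123,000.0000 / (0.134 − 0.049) = €1,447,058.82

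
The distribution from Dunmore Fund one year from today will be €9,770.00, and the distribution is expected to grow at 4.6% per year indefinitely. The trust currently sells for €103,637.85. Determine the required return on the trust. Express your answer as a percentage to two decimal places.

14.03%

P = D₁/(r − g) ⇒ r = D₁/P + g = €9,770.0000/€103,637.85 + 0.046 = 0.094271 + 0.046 = 0.140271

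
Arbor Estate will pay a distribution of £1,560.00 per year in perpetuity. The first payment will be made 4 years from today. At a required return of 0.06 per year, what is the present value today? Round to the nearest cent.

Value at end of year 3: C / r = £1,560.00 / 0.06 = £26,000.0000
Discount to today: PV = £26,000.0000 / (1 + 0.06)^3 = £26,000.0000 / 1.191016 = £21,830.10

£21830.10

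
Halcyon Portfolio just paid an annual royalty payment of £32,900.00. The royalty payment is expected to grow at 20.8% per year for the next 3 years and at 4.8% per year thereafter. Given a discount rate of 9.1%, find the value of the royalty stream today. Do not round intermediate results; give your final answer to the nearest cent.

D_1 = 39743.20000
D_2 = 48009.78560
D_3 = 57995.82100
Terminal value at year 3: TV = D_3×(1+g_2)/(r−g_2) = 60779.62041/0.043 = 1413479.54449
P_0 = D_1/(1+r)^1 + D_2/(1+r)^2 + D_3/(1+r)^3 + TV/(1+r)^3
    = 36428.23098 + 40334.83320 + 44660.38360 + 1088467.02360 = 1209890.47138

£1209890.47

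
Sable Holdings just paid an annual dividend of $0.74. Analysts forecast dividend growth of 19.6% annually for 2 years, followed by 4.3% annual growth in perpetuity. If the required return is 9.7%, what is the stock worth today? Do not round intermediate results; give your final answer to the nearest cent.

$18.68

D_1 = 0.88504
D_2 = 1.05851
Terminal value at year 2: TV = D_2×(1+g_2)/(r−g_2) = 1.10402/0.054 = 20.44488
P_0 = D_1/(1+r)^1 + D_2/(1+r)^2 + TV/(1+r)^2
    = 0.80678 + 0.87959 + 16.98914 = 18.67551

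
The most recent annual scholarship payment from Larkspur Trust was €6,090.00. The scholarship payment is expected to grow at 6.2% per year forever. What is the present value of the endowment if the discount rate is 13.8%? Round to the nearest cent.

D₁ = D₀ × (1 + g) = €6,090.00 × 1.062 = €6,467.5800
Growing perpetuity: P = D₁ / (r − g) = €6,467.5800 / (0.138 − 0.062) = €85,099.74

€85099.74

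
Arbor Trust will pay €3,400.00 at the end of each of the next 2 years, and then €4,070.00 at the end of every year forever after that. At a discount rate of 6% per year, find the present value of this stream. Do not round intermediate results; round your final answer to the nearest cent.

PV of 2-year annuity: €3,400.00 × [1 − (1+0.06)^−2] / 0.06 = 6233.53507
Perpetuity value at year 2: €4,070.00 / 0.06 = 67833.33333
PV of perpetuity: 67833.33333 / (1+0.06)^2 = 60371.42518
Total PV = 6233.53507 + 60371.42518 = 66604.96025

€66604.96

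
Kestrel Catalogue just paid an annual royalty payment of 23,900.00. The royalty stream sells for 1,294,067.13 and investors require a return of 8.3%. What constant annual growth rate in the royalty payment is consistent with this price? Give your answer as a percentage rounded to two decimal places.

6.34%

P = D₀(1+g)/(r−g) ⇒ P(r−g) = D₀(1+g) ⇒ g(P+D₀) = P·r − D₀
g = (P·r − D₀)/(P + D₀) = (1,294,067.13×0.083 − 23,900.00) / (1,294,067.13 + 23,900.00) = 0.063361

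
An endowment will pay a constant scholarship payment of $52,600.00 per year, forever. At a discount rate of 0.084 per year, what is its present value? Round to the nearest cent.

Level perpetuity: PV = C / r = $52,600.00 / 0.084 = $626,190.48

$626190.48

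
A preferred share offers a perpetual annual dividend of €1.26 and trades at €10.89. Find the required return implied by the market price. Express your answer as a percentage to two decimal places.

P = C/r ⇒ r = C/P = €1.26/€10.89 = 0.115702

11.57%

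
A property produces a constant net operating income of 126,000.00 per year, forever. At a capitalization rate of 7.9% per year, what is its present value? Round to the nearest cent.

1594936.71

Level perpetuity: PV = C / r = 126,000.00 / 0.079 = 1,594,936.71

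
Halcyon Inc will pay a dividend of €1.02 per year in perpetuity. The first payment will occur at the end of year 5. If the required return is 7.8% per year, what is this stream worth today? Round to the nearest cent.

Value at end of year 4: C / r = €1.02 / 0.078 = €13.0769
Discount to today: PV = €13.0769 / (1 + 0.078)^4 = €13.0769 / 1.350439 = €9.68

€9.68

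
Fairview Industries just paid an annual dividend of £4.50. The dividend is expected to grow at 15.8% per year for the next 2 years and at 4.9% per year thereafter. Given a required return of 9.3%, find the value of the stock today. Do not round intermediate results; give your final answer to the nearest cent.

D_1 = 5.21100
D_2 = 6.03434
Terminal value at year 2: TV = D_2×(1+g_2)/(r−g_2) = 6.33002/0.044 = 143.86410
P_0 = D_1/(1+r)^1 + D_2/(1+r)^2 + TV/(1+r)^2
    = 4.76761 + 5.05114 + 120.42374 = 130.24249

£130.24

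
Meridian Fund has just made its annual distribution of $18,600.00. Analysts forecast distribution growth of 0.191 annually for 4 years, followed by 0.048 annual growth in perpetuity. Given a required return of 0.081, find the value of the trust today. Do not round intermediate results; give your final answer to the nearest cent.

D_1 = 22152.60000
D_2 = 26383.74660
D_3 = 31423.04220
D_4 = 37424.84326
Terminal value at year 4: TV = D_4×(1+g_2)/(r−g_2) = 39221.23574/0.033 = 1188522.29507
P_0 = D_1/(1+r)^1 + D_2/(1+r)^2 + D_3/(1+r)^3 + D_4/(1+r)^4 + TV/(1+r)^4
    = 20492.69195 + 22577.97975 + 24875.46151 + 27406.72956 + 870371.29024 = 965724.15301

$965724.15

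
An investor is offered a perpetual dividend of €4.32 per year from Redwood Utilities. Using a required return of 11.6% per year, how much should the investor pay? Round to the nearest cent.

Level perpetuity: PV = C / r = €4.32 / 0.116 = €37.24

€37.24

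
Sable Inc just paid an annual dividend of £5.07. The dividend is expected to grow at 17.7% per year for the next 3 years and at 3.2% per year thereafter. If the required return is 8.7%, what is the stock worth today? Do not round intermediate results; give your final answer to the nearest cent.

£138.64

D_1 = 5.96739
D_2 = 7.02362
D_3 = 8.26680
Terminal value at year 3: TV = D_3×(1+g_2)/(r−g_2) = 8.53134/0.055 = 155.11520
P_0 = D_1/(1+r)^1 + D_2/(1+r)^2 + D_3/(1+r)^3 + TV/(1+r)^3
    = 5.48978 + 5.94431 + 6.43648 + 120.77185 = 138.64243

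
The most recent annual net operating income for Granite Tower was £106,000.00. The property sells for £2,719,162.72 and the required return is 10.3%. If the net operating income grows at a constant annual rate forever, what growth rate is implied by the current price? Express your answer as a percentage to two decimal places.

6.16%

P = D₀(1+g)/(r−g) ⇒ P(r−g) = D₀(1+g) ⇒ g(P+D₀) = P·r − D₀
g = (P·r − D₀)/(P + D₀) = (£2,719,162.72×0.103 − £106,000.00) / (£2,719,162.72 + £106,000.00) = 0.061615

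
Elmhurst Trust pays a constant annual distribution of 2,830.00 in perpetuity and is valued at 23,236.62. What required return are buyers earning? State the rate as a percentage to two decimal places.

P = C/r ⇒ r = C/P = 2,830.00/23,236.62 = 0.121791

12.18%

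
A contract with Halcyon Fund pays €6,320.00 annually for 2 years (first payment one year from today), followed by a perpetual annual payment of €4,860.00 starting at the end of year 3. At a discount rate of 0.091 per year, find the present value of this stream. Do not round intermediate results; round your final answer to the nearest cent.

PV of 2-year annuity: €6,320.00 × [1 − (1+0.091)^−2] / 0.091 = 11102.52117
Perpetuity value at year 2: €4,860.00 / 0.091 = 53406.59341
PV of perpetuity: 53406.59341 / (1+0.091)^2 = 44868.89517
Total PV = 11102.52117 + 44868.89517 = 55971.41633

€55971.42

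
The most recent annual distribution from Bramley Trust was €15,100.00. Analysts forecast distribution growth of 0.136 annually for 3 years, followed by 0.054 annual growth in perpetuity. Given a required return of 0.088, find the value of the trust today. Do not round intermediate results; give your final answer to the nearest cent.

D_1 = 17153.60000
D_2 = 19486.48960
D_3 = 22136.65219
Terminal value at year 3: TV = D_3×(1+g_2)/(r−g_2) = 23332.03140/0.034 = 686236.21775
P_0 = D_1/(1+r)^1 + D_2/(1+r)^2 + D_3/(1+r)^3 + TV/(1+r)^3
    = 15766.17647 + 16461.74308 + 17187.99645 + 532827.88997 = 582243.80597

€582243.81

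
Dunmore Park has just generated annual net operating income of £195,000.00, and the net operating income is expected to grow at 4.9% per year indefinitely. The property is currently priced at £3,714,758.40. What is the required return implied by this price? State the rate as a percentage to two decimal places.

10.41%

D₁ = £195,000.00 × 1.049 = £204,555.0000
P = D₁/(r − g) ⇒ r = D₁/P + g = £204,555.0000/£3,714,758.40 + 0.049 = 0.055065 + 0.049 = 0.104065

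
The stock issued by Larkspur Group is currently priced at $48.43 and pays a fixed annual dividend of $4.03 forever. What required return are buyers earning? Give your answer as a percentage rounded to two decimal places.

8.32%

P = C/r ⇒ r = C/P = $4.03/$48.43 = 0.083213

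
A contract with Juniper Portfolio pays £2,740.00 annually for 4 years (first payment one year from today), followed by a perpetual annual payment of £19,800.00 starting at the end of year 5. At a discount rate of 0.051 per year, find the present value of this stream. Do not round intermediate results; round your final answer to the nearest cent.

£327881.64

PV of 4-year annuity: £2,740.00 × [1 − (1+0.051)^−4] / 0.051 = 9693.37762
Perpetuity value at year 4: £19,800.00 / 0.051 = 388235.29412
PV of perpetuity: 388235.29412 / (1+0.051)^4 = 318188.25879
Total PV = 9693.37762 + 318188.25879 = 327881.63640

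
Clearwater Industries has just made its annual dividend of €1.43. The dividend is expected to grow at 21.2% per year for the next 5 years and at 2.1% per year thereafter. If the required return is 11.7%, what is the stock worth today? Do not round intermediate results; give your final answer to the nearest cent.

€32.07

D_1 = 1.73316
D_2 = 2.10059
D_3 = 2.54591
D_4 = 3.08565
D_5 = 3.73981
Terminal value at year 5: TV = D_5×(1+g_2)/(r−g_2) = 3.81834/0.096 = 39.77440
P_0 = D_1/(1+r)^1 + D_2/(1+r)^2 + D_3/(1+r)^3 + D_4/(1+r)^4 + D_5/(1+r)^5 + TV/(1+r)^5
    = 1.55162 + 1.68358 + 1.82677 + 1.98214 + 2.15072 + 22.87377 = 32.06860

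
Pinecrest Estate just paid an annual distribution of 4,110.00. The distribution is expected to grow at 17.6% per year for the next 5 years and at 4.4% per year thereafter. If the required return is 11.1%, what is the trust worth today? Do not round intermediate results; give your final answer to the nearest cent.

D_1 = 4833.36000
D_2 = 5684.03136
D_3 = 6684.42088
D_4 = 7860.87895
D_5 = 9244.39365
Terminal value at year 5: TV = D_5×(1+g_2)/(r−g_2) = 9651.14697/0.067 = 144046.96971
P_0 = D_1/(1+r)^1 + D_2/(1+r)^2 + D_3/(1+r)^3 + D_4/(1+r)^4 + D_5/(1+r)^5 + TV/(1+r)^5
    = 4350.45905 + 4604.98635 + 4874.40500 + 5159.58621 + 5461.45219 + 85100.83705 = 109551.72584

109551.73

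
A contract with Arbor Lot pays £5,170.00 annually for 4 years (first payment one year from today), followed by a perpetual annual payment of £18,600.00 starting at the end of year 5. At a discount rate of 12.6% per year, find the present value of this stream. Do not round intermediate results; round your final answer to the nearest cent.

PV of 4-year annuity: £5,170.00 × [1 − (1+0.126)^−4] / 0.126 = 15506.70576
Perpetuity value at year 4: £18,600.00 / 0.126 = 147619.04762
PV of perpetuity: 147619.04762 / (1+0.126)^4 = 91830.89923
Total PV = 15506.70576 + 91830.89923 = 107337.60499

£107337.60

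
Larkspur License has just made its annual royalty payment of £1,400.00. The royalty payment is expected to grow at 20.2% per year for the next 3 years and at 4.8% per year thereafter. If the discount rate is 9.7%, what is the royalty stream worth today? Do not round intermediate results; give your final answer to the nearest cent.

D_1 = 1682.80000
D_2 = 2022.72560
D_3 = 2431.31617
Terminal value at year 3: TV = D_3×(1+g_2)/(r−g_2) = 2548.01935/0.049 = 52000.39485
P_0 = D_1/(1+r)^1 + D_2/(1+r)^2 + D_3/(1+r)^3 + TV/(1+r)^3
    = 1534.00182 + 1680.82971 + 1841.71131 + 39390.07054 = 44446.61339

£44446.61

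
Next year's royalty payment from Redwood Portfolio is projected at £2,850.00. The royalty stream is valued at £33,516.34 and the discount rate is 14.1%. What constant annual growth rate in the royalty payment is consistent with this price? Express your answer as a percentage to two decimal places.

5.60%

P = D₁/(r−g) ⇒ g = r − D₁/P = 0.141 − £2,850.00/£33,516.34 = 0.055967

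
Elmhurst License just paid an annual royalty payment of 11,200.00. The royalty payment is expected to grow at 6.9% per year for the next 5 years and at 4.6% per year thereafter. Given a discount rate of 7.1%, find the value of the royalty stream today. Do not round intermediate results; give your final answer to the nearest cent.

D_1 = 11972.80000
D_2 = 12798.92320
D_3 = 13682.04890
D_4 = 14626.11027
D_5 = 15635.31188
Terminal value at year 5: TV = D_5×(1+g_2)/(r−g_2) = 16354.53623/0.025 = 654181.44922
P_0 = D_1/(1+r)^1 + D_2/(1+r)^2 + D_3/(1+r)^3 + D_4/(1+r)^4 + D_5/(1+r)^5 + TV/(1+r)^5
    = 11179.08497 + 11158.20899 + 11137.37200 + 11116.57392 + 11095.81468 + 464248.88613 = 519935.94069

519935.94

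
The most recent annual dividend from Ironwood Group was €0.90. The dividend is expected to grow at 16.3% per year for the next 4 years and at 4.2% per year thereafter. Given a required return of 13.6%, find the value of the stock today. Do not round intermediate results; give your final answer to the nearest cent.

€14.78

D_1 = 1.04670
D_2 = 1.21731
D_3 = 1.41573
D_4 = 1.64650
Terminal value at year 4: TV = D_4×(1+g_2)/(r−g_2) = 1.71565/0.094 = 18.25161
P_0 = D_1/(1+r)^1 + D_2/(1+r)^2 + D_3/(1+r)^3 + D_4/(1+r)^4 + TV/(1+r)^4
    = 0.92139 + 0.94329 + 0.96571 + 0.98866 + 10.95943 = 14.77848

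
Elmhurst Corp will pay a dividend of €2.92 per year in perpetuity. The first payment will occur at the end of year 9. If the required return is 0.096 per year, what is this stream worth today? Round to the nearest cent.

€14.61

Value at end of year 8: C / r = €2.92 / 0.096 = €30.4167
Discount to today: PV = €30.4167 / (1 + 0.096)^8 = €30.4167 / 2.082018 = €14.61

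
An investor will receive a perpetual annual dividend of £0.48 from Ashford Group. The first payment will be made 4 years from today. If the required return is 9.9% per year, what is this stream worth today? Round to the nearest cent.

£3.65

Value at end of year 3: C / r = £0.48 / 0.099 = £4.8485
Discount to today: PV = £4.8485 / (1 + 0.099)^3 = £4.8485 / 1.327373 = £3.65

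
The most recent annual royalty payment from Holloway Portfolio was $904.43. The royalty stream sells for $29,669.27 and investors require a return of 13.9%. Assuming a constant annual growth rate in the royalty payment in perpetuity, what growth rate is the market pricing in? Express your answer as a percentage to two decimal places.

P = D₀(1+g)/(r−g) ⇒ P(r−g) = D₀(1+g) ⇒ g(P+D₀) = P·r − D₀
g = (P·r − D₀)/(P + D₀) = ($29,669.27×0.139 − $904.43) / ($29,669.27 + $904.43) = 0.105306

10.53%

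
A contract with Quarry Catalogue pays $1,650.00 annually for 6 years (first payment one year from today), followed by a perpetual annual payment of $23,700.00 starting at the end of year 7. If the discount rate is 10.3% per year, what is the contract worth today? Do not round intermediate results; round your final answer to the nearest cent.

$134902.02

PV of 6-year annuity: $1,650.00 × [1 − (1+0.103)^−6] / 0.103 = 7123.44061
Perpetuity value at year 6: $23,700.00 / 0.103 = 230097.08738
PV of perpetuity: 230097.08738 / (1+0.103)^6 = 127778.57681
Total PV = 7123.44061 + 127778.57681 = 134902.01742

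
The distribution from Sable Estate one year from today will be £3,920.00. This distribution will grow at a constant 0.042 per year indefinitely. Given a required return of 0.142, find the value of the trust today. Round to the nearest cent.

Growing perpetuity: P = D₁ / (r − g) = £3,920.0000 / (0.142 − 0.042) = £39,200.00

£39200.00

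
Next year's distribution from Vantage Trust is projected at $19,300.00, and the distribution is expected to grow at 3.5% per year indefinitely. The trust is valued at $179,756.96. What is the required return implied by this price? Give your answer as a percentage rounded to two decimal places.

14.24%

P = D₁/(r − g) ⇒ r = D₁/P + g = $19,300.0000/$179,756.96 + 0.035 = 0.107367 + 0.035 = 0.142367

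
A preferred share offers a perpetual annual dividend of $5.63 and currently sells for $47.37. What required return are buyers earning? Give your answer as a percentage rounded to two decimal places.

11.89%

P = C/r ⇒ r = C/P = $5.63/$47.37 = 0.118852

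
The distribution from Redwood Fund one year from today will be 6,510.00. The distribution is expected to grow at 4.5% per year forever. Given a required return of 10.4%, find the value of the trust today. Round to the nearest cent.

110338.98

Growing perpetuity: P = D₁ / (r − g) = 6,510.0000 / (0.104 − 0.045) = 110,338.98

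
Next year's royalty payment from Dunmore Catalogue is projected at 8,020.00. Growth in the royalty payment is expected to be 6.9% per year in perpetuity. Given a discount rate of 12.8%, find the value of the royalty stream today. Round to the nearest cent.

Growing perpetuity: P = D₁ / (r − g) = 8,020.0000 / (0.128 − 0.069) = 135,932.20

135932.20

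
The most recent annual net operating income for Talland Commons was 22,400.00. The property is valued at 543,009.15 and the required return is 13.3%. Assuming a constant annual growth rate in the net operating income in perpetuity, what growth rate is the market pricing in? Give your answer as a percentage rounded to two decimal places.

8.81%

P = D₀(1+g)/(r−g) ⇒ P(r−g) = D₀(1+g) ⇒ g(P+D₀) = P·r − D₀
g = (P·r − D₀)/(P + D₀) = (543,009.15×0.133 − 22,400.00) / (543,009.15 + 22,400.00) = 0.088114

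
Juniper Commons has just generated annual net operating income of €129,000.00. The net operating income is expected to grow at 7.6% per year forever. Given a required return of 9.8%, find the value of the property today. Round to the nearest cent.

€6309272.73

D₁ = D₀ × (1 + g) = €129,000.00 × 1.076 = €138,804.0000
Growing perpetuity: P = D₁ / (r − g) = €138,804.0000 / (0.098 − 0.076) = €6,309,272.73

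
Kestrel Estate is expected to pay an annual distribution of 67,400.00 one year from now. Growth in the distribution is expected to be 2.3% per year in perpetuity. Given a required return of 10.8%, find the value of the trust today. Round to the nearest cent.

Growing perpetuity: P = D₁ / (r − g) = 67,400.0000 / (0.108 − 0.023) = 792,941.18

792941.18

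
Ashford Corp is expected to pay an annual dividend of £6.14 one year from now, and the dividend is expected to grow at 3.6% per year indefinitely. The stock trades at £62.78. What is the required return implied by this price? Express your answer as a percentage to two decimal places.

13.38%

P = D₁/(r − g) ⇒ r = D₁/P + g = £6.1400/£62.78 + 0.036 = 0.097802 + 0.036 = 0.133802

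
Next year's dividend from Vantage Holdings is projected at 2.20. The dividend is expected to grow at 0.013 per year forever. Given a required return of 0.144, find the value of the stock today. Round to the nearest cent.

16.79

Growing perpetuity: P = D₁ / (r − g) = 2.2000 / (0.144 − 0.013) = 16.79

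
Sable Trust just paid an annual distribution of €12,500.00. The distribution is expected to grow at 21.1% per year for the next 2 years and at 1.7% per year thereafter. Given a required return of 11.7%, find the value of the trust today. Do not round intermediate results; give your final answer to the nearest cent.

€177665.73

D_1 = 15137.50000
D_2 = 18331.51250
Terminal value at year 2: TV = D_2×(1+g_2)/(r−g_2) = 18643.14821/0.1 = 186431.48213
P_0 = D_1/(1+r)^1 + D_2/(1+r)^2 + TV/(1+r)^2
    = 13551.92480 + 14692.37326 + 149421.43605 = 177665.73411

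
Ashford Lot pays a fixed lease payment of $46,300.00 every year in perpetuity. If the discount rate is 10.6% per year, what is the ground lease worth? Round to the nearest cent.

$436792.45

Level perpetuity: PV = C / r = $46,300.00 / 0.106 = $436,792.45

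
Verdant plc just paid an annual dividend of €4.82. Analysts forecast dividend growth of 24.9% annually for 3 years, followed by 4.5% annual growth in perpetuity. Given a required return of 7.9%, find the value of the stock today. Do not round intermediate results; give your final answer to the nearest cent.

D_1 = 6.02018
D_2 = 7.51920
D_3 = 9.39149
Terminal value at year 3: TV = D_3×(1+g_2)/(r−g_2) = 9.81410/0.034 = 288.65011
P_0 = D_1/(1+r)^1 + D_2/(1+r)^2 + D_3/(1+r)^3 + TV/(1+r)^3
    = 5.57941 + 6.45846 + 7.47601 + 229.77744 = 249.29132

€249.29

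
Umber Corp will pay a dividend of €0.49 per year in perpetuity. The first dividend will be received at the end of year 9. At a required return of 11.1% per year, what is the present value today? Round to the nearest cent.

€1.90

Value at end of year 8: C / r = €0.49 / 0.111 = €4.4144
Discount to today: PV = €4.4144 / (1 + 0.111)^8 = €4.4144 / 2.321200 = €1.90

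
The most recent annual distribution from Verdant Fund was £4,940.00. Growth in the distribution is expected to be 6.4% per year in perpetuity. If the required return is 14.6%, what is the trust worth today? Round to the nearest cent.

D₁ = D₀ × (1 + g) = £4,940.00 × 1.064 = £5,256.1600
Growing perpetuity: P = D₁ / (r − g) = £5,256.1600 / (0.146 − 0.064) = £64,099.51

£64099.51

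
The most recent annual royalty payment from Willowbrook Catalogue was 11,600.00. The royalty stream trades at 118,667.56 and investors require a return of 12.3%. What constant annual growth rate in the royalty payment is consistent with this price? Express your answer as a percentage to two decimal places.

P = D₀(1+g)/(r−g) ⇒ P(r−g) = D₀(1+g) ⇒ g(P+D₀) = P·r − D₀
g = (P·r − D₀)/(P + D₀) = (118,667.56×0.123 − 11,600.00) / (118,667.56 + 11,600.00) = 0.023000

2.30%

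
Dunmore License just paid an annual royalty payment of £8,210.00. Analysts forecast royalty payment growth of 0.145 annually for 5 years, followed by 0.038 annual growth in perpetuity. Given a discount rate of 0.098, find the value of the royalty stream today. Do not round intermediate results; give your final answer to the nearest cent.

£221780.06

D_1 = 9400.45000
D_2 = 10763.51525
D_3 = 12324.22496
D_4 = 14111.23758
D_5 = 16157.36703
Terminal value at year 5: TV = D_5×(1+g_2)/(r−g_2) = 16771.34698/0.06 = 279522.44962
P_0 = D_1/(1+r)^1 + D_2/(1+r)^2 + D_3/(1+r)^3 + D_4/(1+r)^4 + D_5/(1+r)^5 + TV/(1+r)^5
    = 8561.42987 + 8927.90274 + 9310.06251 + 9708.58067 + 10124.15743 + 175147.92359 = 221780.05681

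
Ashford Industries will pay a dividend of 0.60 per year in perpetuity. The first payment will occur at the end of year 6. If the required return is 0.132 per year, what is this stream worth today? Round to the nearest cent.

2.45

Value at end of year 5: C / r = 0.60 / 0.132 = 4.5455
Discount to today: PV = 4.5455 / (1 + 0.132)^5 = 4.5455 / 1.858798 = 2.45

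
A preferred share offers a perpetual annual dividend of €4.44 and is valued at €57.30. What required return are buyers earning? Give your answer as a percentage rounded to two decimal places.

P = C/r ⇒ r = C/P = €4.44/€57.30 = 0.077487

7.75%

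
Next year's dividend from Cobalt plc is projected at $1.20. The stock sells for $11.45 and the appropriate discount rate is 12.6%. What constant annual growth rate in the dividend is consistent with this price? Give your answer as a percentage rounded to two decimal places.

2.12%

P = D₁/(r−g) ⇒ g = r − D₁/P = 0.126 − $1.20/$11.45 = 0.021197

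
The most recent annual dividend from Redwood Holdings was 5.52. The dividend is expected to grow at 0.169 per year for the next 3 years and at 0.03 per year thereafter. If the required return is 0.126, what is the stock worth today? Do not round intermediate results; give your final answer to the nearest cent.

84.13

D_1 = 6.45288
D_2 = 7.54342
D_3 = 8.81825
Terminal value at year 3: TV = D_3×(1+g_2)/(r−g_2) = 9.08280/0.096 = 94.61252
P_0 = D_1/(1+r)^1 + D_2/(1+r)^2 + D_3/(1+r)^3 + TV/(1+r)^3
    = 5.73080 + 5.94965 + 6.17686 + 66.27251 = 84.12982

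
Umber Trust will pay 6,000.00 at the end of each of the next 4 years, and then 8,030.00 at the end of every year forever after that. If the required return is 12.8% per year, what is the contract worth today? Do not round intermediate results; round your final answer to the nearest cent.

PV of 4-year annuity: 6,000.00 × [1 − (1+0.128)^−4] / 0.128 = 17921.24587
Perpetuity value at year 4: 8,030.00 / 0.128 = 62734.37500
PV of perpetuity: 62734.37500 / (1+0.128)^4 = 38749.77428
Total PV = 17921.24587 + 38749.77428 = 56671.02015

56671.02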